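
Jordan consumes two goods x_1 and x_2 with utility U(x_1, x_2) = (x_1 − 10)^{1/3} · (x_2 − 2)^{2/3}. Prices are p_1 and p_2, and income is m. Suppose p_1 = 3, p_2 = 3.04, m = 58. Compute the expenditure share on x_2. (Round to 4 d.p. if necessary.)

share on x_2 = 0.3568

This is Cobb-Douglas in (x_1−10, x_2−2): tangency gives 1/3·p_2·(x_2−2) = 2/3·p_1·(x_1−10).
After buying the subsistence bundle (10, 2), a share 1/3 of the remaining income goes to x_1: x_1* = 10 + 1/3·(m − 10p_1 − 2p_2)/p_1.
Discretionary income = 58 − 10·3 − 2·3.04 = 21.92; x_1* = 10 + 1/3·21.92/3 = 12.4356; x_2* = 2 + 2/3·21.92/3.04 = 6.807.
Expenditure on x_2: 3.04·6.807 = 20.6933; share = 0.3568.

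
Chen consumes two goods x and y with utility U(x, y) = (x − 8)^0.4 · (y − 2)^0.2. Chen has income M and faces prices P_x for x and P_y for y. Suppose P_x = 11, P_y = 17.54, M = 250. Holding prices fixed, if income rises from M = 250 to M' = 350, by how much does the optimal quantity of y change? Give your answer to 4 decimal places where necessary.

Δy* = 1.9004

Let x' = x−8, y' = y−2. MRS = 2·y'/x' = P_x/P_y.
After buying the subsistence bundle (8, 2), a share 2/3 of the remaining income goes to x: x* = 8 + 2/3·(M − 8P_x − 2P_y)/P_x.
Discretionary income = 250 − 8·11 − 2·17.54 = 126.92; y* = 2 + 1/3·126.92/17.54 = 4.412.
At M' = 350: y* = 6.3124. Change: 6.3124 − 4.412 = 1.9004.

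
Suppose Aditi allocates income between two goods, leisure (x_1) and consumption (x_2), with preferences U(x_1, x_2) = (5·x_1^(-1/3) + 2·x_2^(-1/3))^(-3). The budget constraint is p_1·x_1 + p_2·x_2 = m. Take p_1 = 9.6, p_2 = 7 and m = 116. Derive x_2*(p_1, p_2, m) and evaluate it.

x_2* = 5.2582

With the ratio pinned down, the budget gives x_1* = m/(p_1 + p_2·(x_2/x_1)) and x_2* = (x_2/x_1)·x_1*.
Numerically x_2/x_1 = 0.637419, so x_1* = 116/(9.6 + 7·0.637419) = 8.2492 and x_2* = 0.637419·8.2492 = 5.2582.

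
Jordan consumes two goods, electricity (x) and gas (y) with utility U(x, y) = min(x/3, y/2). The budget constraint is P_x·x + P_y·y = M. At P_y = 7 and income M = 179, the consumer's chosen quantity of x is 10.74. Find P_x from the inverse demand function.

Leontief preferences: the optimum is at the kink where x/3 = y/2, i.e. y = (2/3)·x.
Budget: P_x·x + P_y·(2/3)·x = M, so (3·P_x + 2·P_y)·x = 3·M.
Demand: x*(P_x,P_y,M) = 3·M/(3·P_x + 2·P_y), y* = 2·M/(3·P_x + 2·P_y).
Set x* = 10.74 in the demand function and solve for P_x: P_x = 12.

P_x = 12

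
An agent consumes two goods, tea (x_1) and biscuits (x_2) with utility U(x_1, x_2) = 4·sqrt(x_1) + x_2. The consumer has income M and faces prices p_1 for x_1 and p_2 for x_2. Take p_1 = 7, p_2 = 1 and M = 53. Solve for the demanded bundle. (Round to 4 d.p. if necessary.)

MU_x_1 = 2/√x_1, MU_x_2 = 1. Tangency: 2/√x_1 = p_1/p_2.
Solve: √x_1 = 2·p_2/p_1, so x_1*(p_1,p_2) = (2·p_2/p_1)², and x_2* = (M − p_1·x_1*)/p_2.
Plugging in: x_1* = (2·1/7)² = 0.0816, x_2* = 52.4286.

x_1* = 0.0816, x_2* = 52.4286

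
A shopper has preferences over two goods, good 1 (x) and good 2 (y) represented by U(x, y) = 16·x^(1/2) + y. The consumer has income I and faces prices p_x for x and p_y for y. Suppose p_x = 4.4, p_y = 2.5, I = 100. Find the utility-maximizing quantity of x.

Utility is quasi-linear in y; the FOC for x is 8/√x = p_x/p_y.
Solve: √x = 8·p_y/p_x, so x*(p_x,p_y) = (8·p_y/p_x)², and y* = (I − p_x·x*)/p_y.
Plugging in: x* = (8·2.5/4.4)² = 20.6612.

x* = 20.6612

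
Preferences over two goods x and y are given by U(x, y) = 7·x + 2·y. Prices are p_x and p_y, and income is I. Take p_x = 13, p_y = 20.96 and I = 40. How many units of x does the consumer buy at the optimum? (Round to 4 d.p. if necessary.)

Linear utility — the consumer picks whichever good has higher MU/price: 7/13 = 0.5385 vs 2/20.96 = 0.0954.
x gives more utility per dollar, so spend all income on x: x* = I/p_x, y* = 0.
Numerically: x* = 3.0769, y* = 0.

x* = 3.0769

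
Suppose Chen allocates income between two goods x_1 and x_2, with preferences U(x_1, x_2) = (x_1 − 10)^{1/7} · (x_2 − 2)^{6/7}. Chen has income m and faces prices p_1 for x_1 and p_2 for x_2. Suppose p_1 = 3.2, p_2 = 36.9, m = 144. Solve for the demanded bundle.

x_1* = 11.7054, x_2* = 2.8873

Discretionary income = 144 − 10·3.2 − 2·36.9 = 38.2; x_1* = 10 + 1/7·38.2/3.2 = 11.7054; x_2* = 2 + 6/7·38.2/36.9 = 2.8873.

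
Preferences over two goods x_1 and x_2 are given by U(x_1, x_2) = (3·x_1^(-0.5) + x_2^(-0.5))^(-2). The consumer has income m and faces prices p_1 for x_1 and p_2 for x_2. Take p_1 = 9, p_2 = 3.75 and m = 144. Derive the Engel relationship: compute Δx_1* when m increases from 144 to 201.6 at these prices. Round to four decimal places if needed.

MRS = MU_x_1/MU_x_2 = 3·(x_2/x_1)^(1.5). Set equal to p_1/p_2.
Solve for the ratio: x_2/x_1 = [(1/3)·p_1/p_2]^(2/3).
With the ratio pinned down, the budget gives x_1* = m/(p_1 + p_2·(x_2/x_1)) and x_2* = (x_2/x_1)·x_1*.
Numerically x_2/x_1 = 0.861774, so x_1* = 144/(9 + 3.75·0.861774) = 11.7727.
At m' = 201.6: x_1* = 16.4818. Change: 16.4818 − 11.7727 = 4.7091.

Δx_1* = 4.7091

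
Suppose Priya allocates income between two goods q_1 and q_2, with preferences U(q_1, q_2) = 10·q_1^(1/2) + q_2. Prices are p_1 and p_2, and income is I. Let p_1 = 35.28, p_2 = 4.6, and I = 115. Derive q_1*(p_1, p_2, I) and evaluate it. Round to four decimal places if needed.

MU_q_1 = 5/√q_1, MU_q_2 = 1. Tangency: 5/√q_1 = p_1/p_2.
Thus q_1* = (5·p_2/p_1)² — independent of I — with the rest of income spent on q_2.
Plugging in: q_1* = (5·4.6/35.28)² = 0.425.

q_1* = 0.425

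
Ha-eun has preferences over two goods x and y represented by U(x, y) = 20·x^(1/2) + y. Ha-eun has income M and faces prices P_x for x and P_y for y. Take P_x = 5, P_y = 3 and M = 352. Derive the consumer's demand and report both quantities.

x* = 36, y* = 57.3333

Solve: √x = 10·P_y/P_x, so x*(P_x,P_y) = (10·P_y/P_x)², and y* = (M − P_x·x*)/P_y.
Plugging in: x* = (10·3/5)² = 36, y* = 57.3333.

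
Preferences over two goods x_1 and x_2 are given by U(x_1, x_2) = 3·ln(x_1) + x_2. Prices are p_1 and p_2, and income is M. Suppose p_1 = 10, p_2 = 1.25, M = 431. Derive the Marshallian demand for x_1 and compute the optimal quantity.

Set MRS = p_1/p_2: (3/x_1)/1 = p_1/p_2.
So x_1*(p_1,p_2) = 3·p_2/p_1, independent of income; and x_2* = (M − 3·p_2)/p_2.
At the given prices: x_1* = 3·1.25/10 = 0.375.

x_1* = 0.375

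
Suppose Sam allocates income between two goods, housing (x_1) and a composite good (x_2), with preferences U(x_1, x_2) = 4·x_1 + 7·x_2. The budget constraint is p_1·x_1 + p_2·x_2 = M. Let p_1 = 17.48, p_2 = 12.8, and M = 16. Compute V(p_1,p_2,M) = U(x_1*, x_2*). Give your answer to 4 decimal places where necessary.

Linear utility — the consumer picks whichever good has higher MU/price: 4/17.48 = 0.2288 vs 7/12.8 = 0.5469.
x_2 gives more utility per dollar, so spend all income on x_2: x_2* = M/p_2, x_1* = 0.
Numerically: x_1* = 0, x_2* = 1.25.
Utility at the optimum: U(0, 1.25) = 8.75.

V = 8.75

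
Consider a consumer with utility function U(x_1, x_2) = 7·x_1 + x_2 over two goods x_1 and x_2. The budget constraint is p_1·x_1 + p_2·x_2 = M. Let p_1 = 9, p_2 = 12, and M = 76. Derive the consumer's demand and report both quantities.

x_1* = 8.4444, x_2* = 0

x_1 gives more utility per dollar, so spend all income on x_1: x_1* = M/p_1, x_2* = 0.
Numerically: x_1* = 8.4444, x_2* = 0.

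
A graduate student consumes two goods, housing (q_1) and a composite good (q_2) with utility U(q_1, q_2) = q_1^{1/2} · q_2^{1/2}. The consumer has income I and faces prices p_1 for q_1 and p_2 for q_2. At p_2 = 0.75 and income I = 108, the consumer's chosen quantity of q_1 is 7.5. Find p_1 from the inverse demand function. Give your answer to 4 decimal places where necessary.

MU_q_1/MU_q_2 = (0.5·q_2)/(0.5·q_1); tangency sets this equal to p_1/p_2.
So 0.5·p_2·q_2 = 0.5·p_1·q_1; combined with the budget, a share 0.5 of income goes to q_1.
Demand: q_1*(p_1,p_2,I) = 0.5·I/p_1 and q_2* = 0.5·I/p_2.
Set q_1* = 7.5 in the demand function and solve for p_1: p_1 = 7.2.

p_1 = 7.2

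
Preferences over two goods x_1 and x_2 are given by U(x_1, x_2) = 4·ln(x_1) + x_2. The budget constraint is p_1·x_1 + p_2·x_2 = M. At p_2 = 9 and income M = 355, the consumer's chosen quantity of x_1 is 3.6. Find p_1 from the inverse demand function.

p_1 = 10

MU_x_1 = 4/x_1, MU_x_2 = 1. Tangency: 4/x_1 = p_1/p_2.
So x_1*(p_1,p_2) = 4·p_2/p_1, independent of income; and x_2* = (M − 4·p_2)/p_2.
Set x_1* = 3.6 in the demand function and solve for p_1: p_1 = 10.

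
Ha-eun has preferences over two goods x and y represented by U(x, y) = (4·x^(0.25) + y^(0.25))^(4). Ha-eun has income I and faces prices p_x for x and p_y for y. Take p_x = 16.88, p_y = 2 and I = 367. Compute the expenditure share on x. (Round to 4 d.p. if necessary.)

MRS = MU_x/MU_y = 4·(y/x)^(0.75). Set equal to p_x/p_y.
Solve for the ratio: y/x = [(1/4)·p_x/p_y]^(4/3).
Substitute y = (y/x)·x into the budget: x* = I/(p_x + p_y·(y/x)).
Numerically y/x = 2.706304, so x* = 367/(16.88 + 2·2.706304) = 16.4629 and y* = 2.706304·16.4629 = 44.5535.
Expenditure on x: 16.88·16.4629 = 277.893; share = 0.7572.

share on x = 0.7572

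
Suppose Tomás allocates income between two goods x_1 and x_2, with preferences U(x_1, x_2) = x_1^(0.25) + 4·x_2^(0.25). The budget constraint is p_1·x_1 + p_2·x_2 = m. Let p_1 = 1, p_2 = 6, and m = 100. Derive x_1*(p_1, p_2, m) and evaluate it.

With the ratio pinned down, the budget gives x_1* = m/(p_1 + p_2·(x_2/x_1)) and x_2* = (x_2/x_1)·x_1*.
Numerically x_2/x_1 = 0.582387, so x_1* = 100/(1 + 6·0.582387) = 22.2503.

x_1* = 22.2503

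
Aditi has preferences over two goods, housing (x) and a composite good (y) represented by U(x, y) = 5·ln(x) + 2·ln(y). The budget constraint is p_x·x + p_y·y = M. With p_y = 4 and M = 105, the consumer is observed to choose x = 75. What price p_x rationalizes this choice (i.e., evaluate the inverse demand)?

MU_x/MU_y = (5·y)/(2·x); tangency sets this equal to p_x/p_y.
So 5·p_y·y = 2·p_x·x; combined with the budget, a share 5/7 of income goes to x.
Demand: x*(p_x,p_y,M) = 5/7·M/p_x and y* = 2/7·M/p_y.
Set x* = 75 in the demand function and solve for p_x: p_x = 1.

p_x = 1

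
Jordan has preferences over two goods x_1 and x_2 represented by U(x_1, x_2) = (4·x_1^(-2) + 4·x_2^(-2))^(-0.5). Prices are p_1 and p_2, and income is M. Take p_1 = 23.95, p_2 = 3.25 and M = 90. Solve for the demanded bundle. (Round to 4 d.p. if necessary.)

x_1* = 2.9728, x_2* = 5.785

From the CES first-order condition, (x_2/x_1)^(3) = p_1/p_2.
Solve for the ratio: x_2/x_1 = [p_1/p_2]^(1/3).
With the ratio pinned down, the budget gives x_1* = M/(p_1 + p_2·(x_2/x_1)) and x_2* = (x_2/x_1)·x_1*.
Numerically x_2/x_1 = 1.945991, so x_1* = 90/(23.95 + 3.25·1.945991) = 2.9728 and x_2* = 1.945991·2.9728 = 5.785.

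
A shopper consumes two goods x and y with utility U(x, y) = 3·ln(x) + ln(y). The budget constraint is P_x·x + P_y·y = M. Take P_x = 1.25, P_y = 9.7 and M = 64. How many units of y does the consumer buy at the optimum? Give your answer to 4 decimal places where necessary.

Demand: x*(P_x,P_y,M) = 0.75·M/P_x and y* = 0.25·M/P_y.
At P_x=1.25, P_y=9.7, M=64: y* = 0.25·64/9.7 = 1.6495.

y* = 1.6495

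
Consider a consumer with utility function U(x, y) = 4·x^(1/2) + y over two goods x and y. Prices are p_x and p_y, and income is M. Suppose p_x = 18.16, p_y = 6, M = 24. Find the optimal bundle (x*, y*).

x* = 0.4366, y* = 2.6784

Utility is quasi-linear in y; the FOC for x is 2/√x = p_x/p_y.
Thus x* = (2·p_y/p_x)² — independent of M — with the rest of income spent on y.
Plugging in: x* = (2·6/18.16)² = 0.4366, y* = 2.6784.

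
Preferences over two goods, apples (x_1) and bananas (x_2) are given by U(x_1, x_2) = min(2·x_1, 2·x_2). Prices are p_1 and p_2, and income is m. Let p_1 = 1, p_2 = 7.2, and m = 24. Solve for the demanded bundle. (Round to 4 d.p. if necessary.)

x_1* = 2.9268, x_2* = 2.9268

Leontief preferences: the optimum is at the kink where x_1/2 = x_2/2, i.e. x_2 = x_1.
Budget: p_1·x_1 + p_2·x_1 = m, so (2·p_1 + 2·p_2)·x_1 = 2·m.
Demand: x_1*(p_1,p_2,m) = 2·m/(2·p_1 + 2·p_2), x_2* = 2·m/(2·p_1 + 2·p_2).
Here 2·1 + 2·7.2 = 16.4, giving x_1* = 2.9268 and x_2* = 2.9268.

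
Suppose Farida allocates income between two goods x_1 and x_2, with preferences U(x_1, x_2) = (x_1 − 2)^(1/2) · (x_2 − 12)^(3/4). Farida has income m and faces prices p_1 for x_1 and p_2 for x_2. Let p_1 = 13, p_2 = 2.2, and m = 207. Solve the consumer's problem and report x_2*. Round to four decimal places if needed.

MRS = (2/3)·(x_2−12)/(x_1−2). Tangency with p_1/p_2 gives x_2−12 = (3/2)·(p_1/p_2)·(x_1−2).
After buying the subsistence bundle (2, 12), a share 0.4 of the remaining income goes to x_1: x_1* = 2 + 0.4·(m − 2p_1 − 12p_2)/p_1.
Discretionary income = 207 − 2·13 − 12·2.2 = 154.6; x_2* = 12 + 0.6·154.6/2.2 = 54.1636.

x_2* = 54.1636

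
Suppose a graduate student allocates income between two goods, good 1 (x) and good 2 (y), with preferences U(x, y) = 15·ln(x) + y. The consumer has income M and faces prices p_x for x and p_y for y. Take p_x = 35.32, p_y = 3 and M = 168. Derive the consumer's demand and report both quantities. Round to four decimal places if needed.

So x*(p_x,p_y) = 15·p_y/p_x, independent of income; and y* = (M − 15·p_y)/p_y.
At the given prices: x* = 15·3/35.32 = 1.2741, and y* = 41.

x* = 1.2741, y* = 41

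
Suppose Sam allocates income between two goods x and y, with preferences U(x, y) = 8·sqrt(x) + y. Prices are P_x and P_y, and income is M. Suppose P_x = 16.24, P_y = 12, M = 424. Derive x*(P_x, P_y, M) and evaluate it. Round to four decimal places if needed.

MU_x = 4/√x, MU_y = 1. Tangency: 4/√x = P_x/P_y.
Solve: √x = 4·P_y/P_x, so x*(P_x,P_y) = (4·P_y/P_x)², and y* = (M − P_x·x*)/P_y.
Plugging in: x* = (4·12/16.24)² = 8.736.

x* = 8.736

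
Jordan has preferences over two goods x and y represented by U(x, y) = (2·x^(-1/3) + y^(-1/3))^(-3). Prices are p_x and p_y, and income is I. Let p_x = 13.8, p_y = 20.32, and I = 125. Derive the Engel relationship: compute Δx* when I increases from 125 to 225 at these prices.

Δx* = 4.3785

Substitute y = (y/x)·x into the budget: x* = I/(p_x + p_y·(y/x)).
Numerically y/x = 0.44483, so x* = 125/(13.8 + 20.32·0.44483) = 5.4731.
At I' = 225: x* = 9.8516. Change: 9.8516 − 5.4731 = 4.3785.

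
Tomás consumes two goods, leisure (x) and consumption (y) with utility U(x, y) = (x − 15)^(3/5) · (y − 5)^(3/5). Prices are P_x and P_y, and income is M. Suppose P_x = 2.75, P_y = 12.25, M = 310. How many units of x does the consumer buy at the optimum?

Let x' = x−15, y' = y−5. MRS = y'/x' = P_x/P_y.
Substituting into the budget: x* = 15 + 0.5·(M − 15·P_x − 5·P_y)/P_x, and y* = 5 + 0.5·(…)/P_y.
Discretionary income = 310 − 15·2.75 − 5·12.25 = 207.5; x* = 15 + 0.5·207.5/2.75 = 52.7273.

x* = 52.7273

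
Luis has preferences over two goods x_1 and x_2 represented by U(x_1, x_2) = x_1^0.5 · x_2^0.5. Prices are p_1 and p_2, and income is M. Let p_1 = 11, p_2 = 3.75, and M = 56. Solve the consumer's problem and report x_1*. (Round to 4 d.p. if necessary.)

x_1* = 2.5455

The MRS is x_2/x_1. Set MRS = p_1/p_2.
So 0.5·p_2·x_2 = 0.5·p_1·x_1; combined with the budget, a share 0.5 of income goes to x_1.
Demand: x_1*(p_1,p_2,M) = 0.5·M/p_1 and x_2* = 0.5·M/p_2.
At p_1=11, p_2=3.75, M=56: x_1* = 0.5·56/11 = 2.5455.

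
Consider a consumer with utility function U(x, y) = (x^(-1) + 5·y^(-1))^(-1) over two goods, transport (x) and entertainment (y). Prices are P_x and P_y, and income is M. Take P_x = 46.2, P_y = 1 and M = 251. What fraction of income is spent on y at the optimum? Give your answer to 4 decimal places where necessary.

share on y = 0.2475

MRS = MU_x/MU_y = (1/5)·(y/x)^(2). Set equal to P_x/P_y.
Hence y/x = (5·P_x/P_y)^(1/(2)), i.e. raised to the 0.5 power.
Substitute y = (y/x)·x into the budget: x* = M/(P_x + P_y·(y/x)).
Numerically y/x = 15.198684, so x* = 251/(46.2 + 1·15.198684) = 4.088 and y* = 15.198684·4.088 = 62.1328.
Expenditure on y: 1·62.1328 = 62.1328; share = 0.2475.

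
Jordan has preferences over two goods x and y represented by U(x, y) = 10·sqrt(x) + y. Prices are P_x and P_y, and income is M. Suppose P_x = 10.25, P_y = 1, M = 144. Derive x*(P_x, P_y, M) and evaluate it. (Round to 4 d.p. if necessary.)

x* = 0.238

Thus x* = (5·P_y/P_x)² — independent of M — with the rest of income spent on y.
Plugging in: x* = (5·1/10.25)² = 0.238.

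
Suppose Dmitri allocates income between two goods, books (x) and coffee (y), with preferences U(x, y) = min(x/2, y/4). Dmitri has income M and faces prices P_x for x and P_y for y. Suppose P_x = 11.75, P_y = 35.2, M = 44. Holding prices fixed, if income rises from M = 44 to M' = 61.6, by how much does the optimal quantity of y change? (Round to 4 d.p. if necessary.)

Demand: x*(P_x,P_y,M) = 2·M/(2·P_x + 4·P_y), y* = 4·M/(2·P_x + 4·P_y).
Here 2·11.75 + 4·35.2 = 164.3, giving y* = 1.0712.
At M' = 61.6: y* = 1.4997. Change: 1.4997 − 1.0712 = 0.4285.

Δy* = 0.4285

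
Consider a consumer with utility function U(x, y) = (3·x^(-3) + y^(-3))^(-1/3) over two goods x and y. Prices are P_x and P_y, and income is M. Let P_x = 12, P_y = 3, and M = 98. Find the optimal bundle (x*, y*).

From the CES first-order condition, 3·(y/x)^(4) = P_x/P_y.
Solve for the ratio: y/x = [(1/3)·P_x/P_y]^(0.25).
Substitute y = (y/x)·x into the budget: x* = M/(P_x + P_y·(y/x)).
Numerically y/x = 1.07457, so x* = 98/(12 + 3·1.07457) = 6.4373 and y* = 1.07457·6.4373 = 6.9174.

x* = 6.4373, y* = 6.9174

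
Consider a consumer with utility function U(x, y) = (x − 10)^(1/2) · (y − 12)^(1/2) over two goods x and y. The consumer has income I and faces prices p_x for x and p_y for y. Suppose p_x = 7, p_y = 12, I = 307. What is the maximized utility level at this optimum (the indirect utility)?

V = 5.0736

This is Cobb-Douglas in (x−10, y−12): tangency gives 0.5·p_y·(y−12) = 0.5·p_x·(x−10).
After buying the subsistence bundle (10, 12), a share 0.5 of the remaining income goes to x: x* = 10 + 0.5·(I − 10p_x − 12p_y)/p_x.
Discretionary income = 307 − 10·7 − 12·12 = 93; x* = 10 + 0.5·93/7 = 16.6429; y* = 12 + 0.5·93/12 = 15.875.
Utility at the optimum: U(16.6429, 15.875) = 5.0736.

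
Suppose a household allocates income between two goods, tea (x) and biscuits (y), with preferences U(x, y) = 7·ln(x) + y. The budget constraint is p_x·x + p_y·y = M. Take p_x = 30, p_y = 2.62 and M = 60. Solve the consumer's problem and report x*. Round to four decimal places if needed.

x* = 0.6113

Set MRS = p_x/p_y: (7/x)/1 = p_x/p_y.
So x*(p_x,p_y) = 7·p_y/p_x, independent of income; and y* = (M − 7·p_y)/p_y.
At the given prices: x* = 7·2.62/30 = 0.6113.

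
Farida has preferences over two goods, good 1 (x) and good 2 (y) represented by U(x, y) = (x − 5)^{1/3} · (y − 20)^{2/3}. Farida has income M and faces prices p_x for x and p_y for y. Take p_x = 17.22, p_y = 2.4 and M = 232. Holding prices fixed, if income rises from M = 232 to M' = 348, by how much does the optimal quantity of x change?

Δx* = 2.2455

This is Cobb-Douglas in (x−5, y−20): tangency gives 1/3·p_y·(y−20) = 2/3·p_x·(x−5).
After buying the subsistence bundle (5, 20), a share 1/3 of the remaining income goes to x: x* = 5 + 1/3·(M − 5p_x − 20p_y)/p_x.
Discretionary income = 232 − 5·17.22 − 20·2.4 = 97.9; x* = 5 + 1/3·97.9/17.22 = 6.8951.
At M' = 348: x* = 9.1405. Change: 9.1405 − 6.8951 = 2.2455.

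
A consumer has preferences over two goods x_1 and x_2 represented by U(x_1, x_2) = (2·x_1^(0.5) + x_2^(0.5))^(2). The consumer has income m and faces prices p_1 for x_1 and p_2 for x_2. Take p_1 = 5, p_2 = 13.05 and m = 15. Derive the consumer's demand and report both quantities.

MU_x_1 ∝ 2·x_1^(-0.5), MU_x_2 ∝ x_2^(-0.5), so MRS = 2·(x_2/x_1)^(0.5) = p_1/p_2.
Hence x_2/x_1 = ((1/2)·p_1/p_2)^(1/(0.5)), i.e. raised to the 2 power.
With the ratio pinned down, the budget gives x_1* = m/(p_1 + p_2·(x_2/x_1)) and x_2* = (x_2/x_1)·x_1*.
Numerically x_2/x_1 = 0.036699, so x_1* = 15/(5 + 13.05·0.036699) = 2.7378 and x_2* = 0.036699·2.7378 = 0.1005.

x_1* = 2.7378, x_2* = 0.1005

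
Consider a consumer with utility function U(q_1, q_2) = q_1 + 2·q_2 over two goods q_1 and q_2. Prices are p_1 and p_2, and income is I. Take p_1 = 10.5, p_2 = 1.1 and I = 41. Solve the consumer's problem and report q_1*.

Perfect substitutes: compare marginal utility per dollar. 1/p_1 vs 2/p_2 → 0.0952 vs 1.8182.
q_2 gives more utility per dollar, so spend all income on q_2: q_2* = I/p_2, q_1* = 0.
Numerically: q_1* = 0, q_2* = 37.2727.

q_1* = 0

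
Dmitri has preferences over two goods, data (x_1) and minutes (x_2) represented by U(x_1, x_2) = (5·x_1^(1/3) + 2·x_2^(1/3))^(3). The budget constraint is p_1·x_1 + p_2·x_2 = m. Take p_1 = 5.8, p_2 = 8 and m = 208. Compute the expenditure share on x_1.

share on x_1 = 0.8228

MU_x_1 ∝ 5·x_1^(-2/3), MU_x_2 ∝ 2·x_2^(-2/3), so MRS = (5/2)·(x_2/x_1)^(2/3) = p_1/p_2.
Solve for the ratio: x_2/x_1 = [(2/5)·p_1/p_2]^(1.5).
Substitute x_2 = (x_2/x_1)·x_1 into the budget: x_1* = m/(p_1 + p_2·(x_2/x_1)).
Numerically x_2/x_1 = 0.15617, so x_1* = 208/(5.8 + 8·0.15617) = 29.5062 and x_2* = 0.15617·29.5062 = 4.608.
Expenditure on x_1: 5.8·29.5062 = 171.1361; share = 0.8228.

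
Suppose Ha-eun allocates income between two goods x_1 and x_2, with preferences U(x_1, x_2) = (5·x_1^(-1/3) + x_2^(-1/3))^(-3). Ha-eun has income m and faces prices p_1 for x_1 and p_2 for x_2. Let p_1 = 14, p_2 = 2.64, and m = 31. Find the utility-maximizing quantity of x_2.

x_2* = 1.9332

MU_x_1 ∝ 5·x_1^(-4/3), MU_x_2 ∝ x_2^(-4/3), so MRS = 5·(x_2/x_1)^(4/3) = p_1/p_2.
Solve for the ratio: x_2/x_1 = [(1/5)·p_1/p_2]^(0.75).
With the ratio pinned down, the budget gives x_1* = m/(p_1 + p_2·(x_2/x_1)) and x_2* = (x_2/x_1)·x_1*.
Numerically x_2/x_1 = 1.045119, so x_1* = 31/(14 + 2.64·1.045119) = 1.8497 and x_2* = 1.045119·1.8497 = 1.9332.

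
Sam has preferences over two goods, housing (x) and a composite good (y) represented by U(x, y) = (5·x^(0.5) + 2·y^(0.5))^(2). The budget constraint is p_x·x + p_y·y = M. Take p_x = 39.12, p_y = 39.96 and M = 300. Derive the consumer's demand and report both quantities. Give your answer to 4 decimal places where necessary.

x* = 6.6302, y* = 1.0167

Numerically y/x = 0.153344, so x* = 300/(39.12 + 39.96·0.153344) = 6.6302 and y* = 0.153344·6.6302 = 1.0167.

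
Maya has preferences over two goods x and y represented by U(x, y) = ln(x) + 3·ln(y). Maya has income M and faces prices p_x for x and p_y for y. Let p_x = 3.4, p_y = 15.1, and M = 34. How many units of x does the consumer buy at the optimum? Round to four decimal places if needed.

x* = 2.5

At p_x=3.4, p_y=15.1, M=34: x* = 0.25·34/3.4 = 2.5.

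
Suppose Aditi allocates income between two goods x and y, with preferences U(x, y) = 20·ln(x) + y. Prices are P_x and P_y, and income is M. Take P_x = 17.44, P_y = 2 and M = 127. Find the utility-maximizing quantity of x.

MU_x = 20/x, MU_y = 1. Tangency: 20/x = P_x/P_y.
So x*(P_x,P_y) = 20·P_y/P_x, independent of income; and y* = (M − 20·P_y)/P_y.
At the given prices: x* = 20·2/17.44 = 2.2936.

x* = 2.2936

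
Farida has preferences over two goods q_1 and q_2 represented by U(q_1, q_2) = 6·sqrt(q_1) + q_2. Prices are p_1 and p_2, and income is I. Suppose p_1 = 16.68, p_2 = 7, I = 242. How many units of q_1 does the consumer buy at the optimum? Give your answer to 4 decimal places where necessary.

q_1* = 1.5851

Thus q_1* = (3·p_2/p_1)² — independent of I — with the rest of income spent on q_2.
Plugging in: q_1* = (3·7/16.68)² = 1.5851.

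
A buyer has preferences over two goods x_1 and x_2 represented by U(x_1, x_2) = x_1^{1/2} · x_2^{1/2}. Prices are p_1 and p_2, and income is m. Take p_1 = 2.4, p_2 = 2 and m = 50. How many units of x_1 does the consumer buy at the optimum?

Tangency: MRS = x_2/x_1 = p_1/p_2.
Rearranging, p_2·x_2 = p_1·x_1. Substituting into the budget gives p_1·x_1·(1 + 1) = m.
Demand: x_1*(p_1,p_2,m) = 0.5·m/p_1 and x_2* = 0.5·m/p_2.
At p_1=2.4, p_2=2, m=50: x_1* = 0.5·50/2.4 = 10.4167.

x_1* = 10.4167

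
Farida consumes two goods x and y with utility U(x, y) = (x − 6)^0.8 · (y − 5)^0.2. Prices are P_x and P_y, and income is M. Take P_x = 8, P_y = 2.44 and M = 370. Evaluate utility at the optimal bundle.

V = 29.7721

MRS = 4·(y−5)/(x−6). Tangency with P_x/P_y gives y−5 = (1/4)·(P_x/P_y)·(x−6).
Substituting into the budget: x* = 6 + 0.8·(M − 6·P_x − 5·P_y)/P_x, and y* = 5 + 0.2·(…)/P_y.
Discretionary income = 370 − 6·8 − 5·2.44 = 309.8; x* = 6 + 0.8·309.8/8 = 36.98; y* = 5 + 0.2·309.8/2.44 = 30.3934.
Utility at the optimum: U(36.98, 30.3934) = 29.7721.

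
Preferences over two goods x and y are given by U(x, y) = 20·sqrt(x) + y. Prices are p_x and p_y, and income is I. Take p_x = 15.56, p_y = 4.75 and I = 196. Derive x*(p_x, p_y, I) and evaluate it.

MU_x = 10/√x, MU_y = 1. Tangency: 10/√x = p_x/p_y.
Thus x* = (10·p_y/p_x)² — independent of I — with the rest of income spent on y.
Plugging in: x* = (10·4.75/15.56)² = 9.319.

x* = 9.319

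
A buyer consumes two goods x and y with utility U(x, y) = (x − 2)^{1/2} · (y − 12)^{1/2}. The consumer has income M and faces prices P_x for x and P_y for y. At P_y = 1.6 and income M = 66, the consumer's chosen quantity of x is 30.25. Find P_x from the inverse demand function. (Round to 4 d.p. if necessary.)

P_x = 0.8

This is Cobb-Douglas in (x−2, y−12): tangency gives 0.5·P_y·(y−12) = 0.5·P_x·(x−2).
After buying the subsistence bundle (2, 12), a share 0.5 of the remaining income goes to x: x* = 2 + 0.5·(M − 2P_x − 12P_y)/P_x.
Set x* = 30.25 in the demand function and solve for P_x: P_x = 0.8.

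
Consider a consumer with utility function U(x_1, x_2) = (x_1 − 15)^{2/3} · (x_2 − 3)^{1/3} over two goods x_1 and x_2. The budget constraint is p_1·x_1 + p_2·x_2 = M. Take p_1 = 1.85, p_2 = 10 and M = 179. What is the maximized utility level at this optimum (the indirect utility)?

Let x_1' = x_1−15, x_2' = x_2−3. MRS = 2·x_2'/x_1' = p_1/p_2.
After buying the subsistence bundle (15, 3), a share 2/3 of the remaining income goes to x_1: x_1* = 15 + 2/3·(M − 15p_1 − 3p_2)/p_1.
Discretionary income = 179 − 15·1.85 − 3·10 = 121.25; x_1* = 15 + 2/3·121.25/1.85 = 58.6937; x_2* = 3 + 1/3·121.25/10 = 7.0417.
Utility at the optimum: U(58.6937, 7.0417) = 19.7606.

V = 19.7606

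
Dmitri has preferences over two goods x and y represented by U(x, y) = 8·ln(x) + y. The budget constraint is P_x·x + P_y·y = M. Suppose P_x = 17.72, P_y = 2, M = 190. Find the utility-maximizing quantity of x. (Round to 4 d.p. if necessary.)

x* = 0.9029

At the given prices: x* = 8·2/17.72 = 0.9029.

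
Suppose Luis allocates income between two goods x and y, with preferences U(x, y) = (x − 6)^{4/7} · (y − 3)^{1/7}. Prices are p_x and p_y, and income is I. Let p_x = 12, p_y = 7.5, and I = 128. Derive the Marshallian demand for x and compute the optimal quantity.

MRS = 4·(y−3)/(x−6). Tangency with p_x/p_y gives y−3 = (1/4)·(p_x/p_y)·(x−6).
After buying the subsistence bundle (6, 3), a share 0.8 of the remaining income goes to x: x* = 6 + 0.8·(I − 6p_x − 3p_y)/p_x.
Discretionary income = 128 − 6·12 − 3·7.5 = 33.5; x* = 6 + 0.8·33.5/12 = 8.2333.

x* = 8.2333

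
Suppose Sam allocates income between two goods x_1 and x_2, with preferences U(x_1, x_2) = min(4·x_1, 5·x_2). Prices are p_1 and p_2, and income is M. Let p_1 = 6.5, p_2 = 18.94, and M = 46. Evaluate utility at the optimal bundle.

Demand: x_1*(p_1,p_2,M) = 5·M/(5·p_1 + 4·p_2), x_2* = 4·M/(5·p_1 + 4·p_2).
Here 5·6.5 + 4·18.94 = 108.26, giving x_1* = 2.1245 and x_2* = 1.6996.
Utility at the optimum: U(2.1245, 1.6996) = 8.4981.

V = 8.4981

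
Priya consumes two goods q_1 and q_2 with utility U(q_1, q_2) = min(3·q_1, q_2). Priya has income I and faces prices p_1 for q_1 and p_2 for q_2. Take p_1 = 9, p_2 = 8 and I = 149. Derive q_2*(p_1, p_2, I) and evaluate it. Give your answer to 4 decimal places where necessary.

q_2* = 13.5455

Leontief preferences: the optimum is at the kink where q_1/1 = q_2/3, i.e. q_2 = 3·q_1.
Budget: p_1·q_1 + p_2·3·q_1 = I, so (p_1 + 3·p_2)·q_1 = I.
Demand: q_1*(p_1,p_2,I) = I/(p_1 + 3·p_2), q_2* = 3·I/(p_1 + 3·p_2).
Here 9 + 3·8 = 33, giving q_2* = 13.5455.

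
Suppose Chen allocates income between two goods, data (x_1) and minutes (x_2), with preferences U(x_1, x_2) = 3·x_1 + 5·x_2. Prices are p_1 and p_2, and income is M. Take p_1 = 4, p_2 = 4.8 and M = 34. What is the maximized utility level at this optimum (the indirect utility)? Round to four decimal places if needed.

V = 35.4167

Linear utility — the consumer picks whichever good has higher MU/price: 3/4 = 0.75 vs 5/4.8 = 1.0417.
x_2 gives more utility per dollar, so spend all income on x_2: x_2* = M/p_2, x_1* = 0.
Numerically: x_1* = 0, x_2* = 7.0833.
Utility at the optimum: U(0, 7.0833) = 35.4167.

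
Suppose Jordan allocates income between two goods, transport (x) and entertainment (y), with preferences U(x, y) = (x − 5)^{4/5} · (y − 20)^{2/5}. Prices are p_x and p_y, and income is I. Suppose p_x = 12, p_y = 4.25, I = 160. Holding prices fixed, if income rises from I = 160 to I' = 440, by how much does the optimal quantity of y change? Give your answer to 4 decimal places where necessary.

MRS = 2·(y−20)/(x−5). Tangency with p_x/p_y gives y−20 = (1/2)·(p_x/p_y)·(x−5).
Substituting into the budget: x* = 5 + 2/3·(I − 5·p_x − 20·p_y)/p_x, and y* = 20 + 1/3·(…)/p_y.
Discretionary income = 160 − 5·12 − 20·4.25 = 15; y* = 20 + 1/3·15/4.25 = 21.1765.
At I' = 440: y* = 43.1373. Change: 43.1373 − 21.1765 = 21.9608.

Δy* = 21.9608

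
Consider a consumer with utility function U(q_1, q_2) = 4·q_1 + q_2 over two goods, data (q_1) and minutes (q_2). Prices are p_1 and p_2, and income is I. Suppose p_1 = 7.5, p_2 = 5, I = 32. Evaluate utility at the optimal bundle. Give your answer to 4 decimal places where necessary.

q_1 gives more utility per dollar, so spend all income on q_1: q_1* = I/p_1, q_2* = 0.
Numerically: q_1* = 4.2667, q_2* = 0.
Utility at the optimum: U(4.2667, 0) = 17.0667.

V = 17.0667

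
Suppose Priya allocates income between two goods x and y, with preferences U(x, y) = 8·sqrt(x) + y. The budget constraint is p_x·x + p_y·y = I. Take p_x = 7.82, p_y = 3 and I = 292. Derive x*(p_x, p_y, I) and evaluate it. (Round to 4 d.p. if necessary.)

MU_x = 4/√x, MU_y = 1. Tangency: 4/√x = p_x/p_y.
Thus x* = (4·p_y/p_x)² — independent of I — with the rest of income spent on y.
Plugging in: x* = (4·3/7.82)² = 2.3548.

x* = 2.3548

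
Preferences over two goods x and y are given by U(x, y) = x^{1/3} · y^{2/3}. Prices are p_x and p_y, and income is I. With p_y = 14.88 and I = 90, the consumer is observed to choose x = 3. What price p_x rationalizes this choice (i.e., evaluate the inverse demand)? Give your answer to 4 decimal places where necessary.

MU_x/MU_y = (1/3·y)/(2/3·x); tangency sets this equal to p_x/p_y.
Rearranging, p_y·y = 2·p_x·x. Substituting into the budget gives p_x·x·(1 + 2) = I.
Demand: x*(p_x,p_y,I) = 1/3·I/p_x and y* = 2/3·I/p_y.
Set x* = 3 in the demand function and solve for p_x: p_x = 10.

p_x = 10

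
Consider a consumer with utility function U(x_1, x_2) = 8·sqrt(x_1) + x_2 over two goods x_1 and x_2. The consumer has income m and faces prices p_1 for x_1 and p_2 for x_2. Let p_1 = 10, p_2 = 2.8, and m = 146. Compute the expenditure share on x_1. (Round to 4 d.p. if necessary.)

Set MRS = p_1/p_2: 4·x_1^(−1/2) = p_1/p_2.
Solve: √x_1 = 4·p_2/p_1, so x_1*(p_1,p_2) = (4·p_2/p_1)², and x_2* = (m − p_1·x_1*)/p_2.
Plugging in: x_1* = (4·2.8/10)² = 1.2544, x_2* = 47.6629.
Expenditure on x_1: 10·1.2544 = 12.544; share = 0.0859.

share on x_1 = 0.0859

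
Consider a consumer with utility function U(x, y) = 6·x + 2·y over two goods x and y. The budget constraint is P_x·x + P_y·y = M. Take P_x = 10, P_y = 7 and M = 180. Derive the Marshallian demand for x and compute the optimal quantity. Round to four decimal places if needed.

x* = 18

Perfect substitutes: compare marginal utility per dollar. 6/P_x vs 2/P_y → 0.6 vs 0.2857.
x gives more utility per dollar, so spend all income on x: x* = M/P_x, y* = 0.
Numerically: x* = 18, y* = 0.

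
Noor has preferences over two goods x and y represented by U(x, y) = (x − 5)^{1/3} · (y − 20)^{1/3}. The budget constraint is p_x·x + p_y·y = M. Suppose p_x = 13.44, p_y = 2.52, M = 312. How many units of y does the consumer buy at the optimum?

y* = 58.5714

This is Cobb-Douglas in (x−5, y−20): tangency gives 1/3·p_y·(y−20) = 1/3·p_x·(x−5).
Substituting into the budget: x* = 5 + 0.5·(M − 5·p_x − 20·p_y)/p_x, and y* = 20 + 0.5·(…)/p_y.
Discretionary income = 312 − 5·13.44 − 20·2.52 = 194.4; y* = 20 + 0.5·194.4/2.52 = 58.5714.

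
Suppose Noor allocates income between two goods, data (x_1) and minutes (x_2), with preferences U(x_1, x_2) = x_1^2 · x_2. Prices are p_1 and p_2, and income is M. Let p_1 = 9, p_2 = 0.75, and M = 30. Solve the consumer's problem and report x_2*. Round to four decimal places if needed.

x_2* = 13.3333

MU_x_1/MU_x_2 = (2·x_2)/(x_1); tangency sets this equal to p_1/p_2.
Rearranging, p_2·x_2 = (1/2)·p_1·x_1. Substituting into the budget gives p_1·x_1·(1 + (1/2)) = M.
Demand: x_1*(p_1,p_2,M) = 2/3·M/p_1 and x_2* = 1/3·M/p_2.
At p_1=9, p_2=0.75, M=30: x_2* = 1/3·30/0.75 = 13.3333.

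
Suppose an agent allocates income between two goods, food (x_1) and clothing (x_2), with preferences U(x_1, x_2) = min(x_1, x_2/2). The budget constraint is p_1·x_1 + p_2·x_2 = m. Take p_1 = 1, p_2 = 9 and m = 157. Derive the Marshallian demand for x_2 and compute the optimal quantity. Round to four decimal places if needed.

x_2* = 16.5263

Here 1 + 2·9 = 19, giving x_2* = 16.5263.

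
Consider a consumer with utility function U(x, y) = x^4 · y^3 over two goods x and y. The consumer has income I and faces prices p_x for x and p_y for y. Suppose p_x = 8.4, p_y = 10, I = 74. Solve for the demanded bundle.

x* = 5.034, y* = 3.1714

Demand: x*(p_x,p_y,I) = 4/7·I/p_x and y* = 3/7·I/p_y.
At p_x=8.4, p_y=10, I=74: x* = 4/7·74/8.4 = 5.034, y* = 3.1714.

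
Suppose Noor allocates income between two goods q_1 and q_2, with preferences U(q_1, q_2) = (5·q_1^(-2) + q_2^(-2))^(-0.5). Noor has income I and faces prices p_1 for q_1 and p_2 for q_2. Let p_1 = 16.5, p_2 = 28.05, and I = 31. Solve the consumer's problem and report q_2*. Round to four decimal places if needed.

From the CES first-order condition, 5·(q_2/q_1)^(3) = p_1/p_2.
Solve for the ratio: q_2/q_1 = [(1/5)·p_1/p_2]^(1/3).
Substitute q_2 = (q_2/q_1)·q_1 into the budget: q_1* = I/(p_1 + p_2·(q_2/q_1)).
Numerically q_2/q_1 = 0.489997, so q_1* = 31/(16.5 + 28.05·0.489997) = 1.025 and q_2* = 0.489997·1.025 = 0.5022.

q_2* = 0.5022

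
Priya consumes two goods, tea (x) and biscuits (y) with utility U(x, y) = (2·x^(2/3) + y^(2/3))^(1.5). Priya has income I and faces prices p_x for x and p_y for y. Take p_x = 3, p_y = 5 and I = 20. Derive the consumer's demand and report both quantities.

x* = 6.3796, y* = 0.1722

MU_x ∝ 2·x^(-1/3), MU_y ∝ y^(-1/3), so MRS = 2·(y/x)^(1/3) = p_x/p_y.
Solve for the ratio: y/x = [(1/2)·p_x/p_y]^(3).
Substitute y = (y/x)·x into the budget: x* = I/(p_x + p_y·(y/x)).
Numerically y/x = 0.027, so x* = 20/(3 + 5·0.027) = 6.3796 and y* = 0.027·6.3796 = 0.1722.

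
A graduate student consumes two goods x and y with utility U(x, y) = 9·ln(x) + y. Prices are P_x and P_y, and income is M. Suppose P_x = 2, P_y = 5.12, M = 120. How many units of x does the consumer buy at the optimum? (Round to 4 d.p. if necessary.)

x* = 23.04

Set MRS = P_x/P_y: (9/x)/1 = P_x/P_y.
So x*(P_x,P_y) = 9·P_y/P_x, independent of income; and y* = (M − 9·P_y)/P_y.
At the given prices: x* = 9·5.12/2 = 23.04.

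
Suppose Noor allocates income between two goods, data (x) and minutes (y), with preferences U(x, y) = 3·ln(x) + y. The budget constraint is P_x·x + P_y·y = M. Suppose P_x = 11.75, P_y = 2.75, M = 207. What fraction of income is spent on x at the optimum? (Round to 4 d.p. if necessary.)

share on x = 0.0399

MU_x = 3/x, MU_y = 1. Tangency: 3/x = P_x/P_y.
So x*(P_x,P_y) = 3·P_y/P_x, independent of income; and y* = (M − 3·P_y)/P_y.
At the given prices: x* = 3·2.75/11.75 = 0.7021, and y* = 72.2727.
Expenditure on x: 11.75·0.7021 = 8.25; share = 0.0399.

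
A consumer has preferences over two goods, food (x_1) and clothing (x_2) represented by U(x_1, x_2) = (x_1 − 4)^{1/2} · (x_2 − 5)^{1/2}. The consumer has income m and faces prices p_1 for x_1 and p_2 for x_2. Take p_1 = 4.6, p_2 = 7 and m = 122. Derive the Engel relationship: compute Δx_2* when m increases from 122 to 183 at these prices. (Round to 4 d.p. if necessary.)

Δx_2* = 4.3571

Discretionary income = 122 − 4·4.6 − 5·7 = 68.6; x_2* = 5 + 0.5·68.6/7 = 9.9.
At m' = 183: x_2* = 14.2571. Change: 14.2571 − 9.9 = 4.3571.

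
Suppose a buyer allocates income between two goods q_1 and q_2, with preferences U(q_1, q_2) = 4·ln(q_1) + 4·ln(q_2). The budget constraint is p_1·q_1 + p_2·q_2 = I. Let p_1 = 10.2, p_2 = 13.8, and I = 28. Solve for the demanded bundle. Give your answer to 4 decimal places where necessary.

q_1* = 1.3725, q_2* = 1.0145

At p_1=10.2, p_2=13.8, I=28: q_1* = 0.5·28/10.2 = 1.3725, q_2* = 1.0145.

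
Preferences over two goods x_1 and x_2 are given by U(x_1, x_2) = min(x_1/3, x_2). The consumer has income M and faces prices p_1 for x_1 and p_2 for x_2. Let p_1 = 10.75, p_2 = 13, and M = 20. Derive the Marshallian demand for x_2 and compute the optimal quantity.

x_2* = 0.442

With perfect complements, no substitution: consume in ratio x_1:x_2 = 3:1.
Budget: p_1·x_1 + p_2·(1/3)·x_1 = M, so (3·p_1 + p_2)·x_1 = 3·M.
Demand: x_1*(p_1,p_2,M) = 3·M/(3·p_1 + p_2), x_2* = M/(3·p_1 + p_2).
Here 3·10.75 + 13 = 45.25, giving x_2* = 0.442.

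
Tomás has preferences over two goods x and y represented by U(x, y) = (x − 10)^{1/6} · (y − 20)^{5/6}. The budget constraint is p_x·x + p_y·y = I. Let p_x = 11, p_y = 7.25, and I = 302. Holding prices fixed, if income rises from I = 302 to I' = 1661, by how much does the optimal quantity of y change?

Discretionary income = 302 − 10·11 − 20·7.25 = 47; y* = 20 + 5/6·47/7.25 = 25.4023.
At I' = 1661: y* = 181.6092. Change: 181.6092 − 25.4023 = 156.2069.

Δy* = 156.2069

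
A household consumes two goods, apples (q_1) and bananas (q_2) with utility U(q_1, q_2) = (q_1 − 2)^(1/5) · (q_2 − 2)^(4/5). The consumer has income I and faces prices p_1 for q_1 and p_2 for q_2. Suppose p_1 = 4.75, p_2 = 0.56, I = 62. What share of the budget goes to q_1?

Let q_1' = q_1−2, q_2' = q_2−2. MRS = (1/4)·q_2'/q_1' = p_1/p_2.
Substituting into the budget: q_1* = 2 + 0.2·(I − 2·p_1 − 2·p_2)/p_1, and q_2* = 2 + 0.8·(…)/p_2.
Discretionary income = 62 − 2·4.75 − 2·0.56 = 51.38; q_1* = 2 + 0.2·51.38/4.75 = 4.1634; q_2* = 2 + 0.8·51.38/0.56 = 75.4.
Expenditure on q_1: 4.75·4.1634 = 19.776; share = 0.319.

share on q_1 = 0.319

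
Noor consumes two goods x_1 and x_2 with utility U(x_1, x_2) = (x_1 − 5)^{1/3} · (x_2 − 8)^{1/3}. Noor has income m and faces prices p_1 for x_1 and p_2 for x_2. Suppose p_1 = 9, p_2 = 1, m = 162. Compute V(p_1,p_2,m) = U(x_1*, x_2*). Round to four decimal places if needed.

V = 6.9106

MRS = (x_2−8)/(x_1−5). Tangency with p_1/p_2 gives x_2−8 = (p_1/p_2)·(x_1−5).
After buying the subsistence bundle (5, 8), a share 0.5 of the remaining income goes to x_1: x_1* = 5 + 0.5·(m − 5p_1 − 8p_2)/p_1.
Discretionary income = 162 − 5·9 − 8·1 = 109; x_1* = 5 + 0.5·109/9 = 11.0556; x_2* = 8 + 0.5·109/1 = 62.5.
Utility at the optimum: U(11.0556, 62.5) = 6.9106.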